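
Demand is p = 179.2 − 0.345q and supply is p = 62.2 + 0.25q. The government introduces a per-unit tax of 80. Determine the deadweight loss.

Competitive equilibrium: 179.2 − 0.345q = 62.2 + 0.25q → q* = 196.6387, p* = 111.3597.
With the tax, the buyer price exceeds the seller price by 80: (179.2 − 0.345q) − (62.2 + 0.25q) = 80 → q' = 62.1849.
Δq = 196.6387 − 62.1849 = 134.4538; the wedge equals the tax, 80.
Deadweight loss = ½ × 134.4538 × 80 = 5378.15.

5378.15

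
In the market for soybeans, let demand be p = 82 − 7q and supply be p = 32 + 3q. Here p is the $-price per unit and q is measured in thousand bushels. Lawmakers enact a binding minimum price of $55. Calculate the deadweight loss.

Competitive equilibrium: 82 − 7q = 32 + 3q → q* = 5, p* = 47.
At the floor p = 55, quantity demanded = (82 − 55)/7 = 3.8571.
Sellers' marginal cost at q' = 3.8571: 32 + 3·3.8571 = 43.5713.
Δq = 5 − 3.8571 = 1.1429; wedge = 55 − 43.5713 = 11.4287.
DWL = ½ × 1.1429 × 11.4287 = $6.53 thousand.

$6.53 thousand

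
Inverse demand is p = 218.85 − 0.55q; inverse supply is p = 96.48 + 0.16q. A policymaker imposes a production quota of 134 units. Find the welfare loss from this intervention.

522.16

Competitive equilibrium: 218.85 − 0.55q = 96.48 + 0.16q → q* = 172.3521, p* = 124.0563.
At q = 134: demand price = 218.85 − 0.55·134 = 145.15; supply price = 96.48 + 0.16·134 = 117.92.
Δq = 172.3521 − 134 = 38.3521; wedge = 145.15 − 117.92 = 27.23.
DWL = ½ × 38.3521 × 27.23 = 522.16.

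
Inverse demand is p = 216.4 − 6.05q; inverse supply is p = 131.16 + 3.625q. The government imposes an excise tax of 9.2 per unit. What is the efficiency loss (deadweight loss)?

Competitive equilibrium: 216.4 − 6.05q = 131.16 + 3.625q → q* = 8.8103, p* = 163.0975.
With the tax, the buyer price exceeds the seller price by 9.2: (216.4 − 6.05q) − (131.16 + 3.625q) = 9.2 → q' = 7.8594.
Δq = 8.8103 − 7.8594 = 0.9509; the wedge equals the tax, 9.2.
DWL = ½ × 0.9509 × 9.2 = 4.37.

4.37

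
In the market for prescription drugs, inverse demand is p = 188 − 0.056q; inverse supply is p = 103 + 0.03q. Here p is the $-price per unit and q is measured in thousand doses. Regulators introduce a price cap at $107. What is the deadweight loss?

Competitive equilibrium: 188 − 0.056q = 103 + 0.03q → q* = 988.372093, p* = 132.6511628.
At the ceiling p = 107, quantity supplied = (107 − 103)/0.03 = 133.3333333.
Willingness to pay at q' = 133.3333333: 188 − 0.056·133.3333333 = 180.5333333.
Δq = 988.372093 − 133.3333333 = 855.0387597; wedge = 180.5333333 − 107 = 73.5333333.
Deadweight loss = ½ × 855.0387597 × 73.5333333 = $31436.93 thousand.

$31436.93 thousand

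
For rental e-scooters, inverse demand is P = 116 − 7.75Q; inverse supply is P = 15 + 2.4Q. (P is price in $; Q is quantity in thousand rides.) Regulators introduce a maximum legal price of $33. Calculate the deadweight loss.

Competitive equilibrium: 116 − 7.75Q = 15 + 2.4Q → Q* = 9.9507, P* = 38.8818.
At the ceiling P = 33, quantity supplied = (33 − 15)/2.4 = 7.5.
Willingness to pay at Q' = 7.5: 116 − 7.75·7.5 = 57.875.
ΔQ = 9.9507 − 7.5 = 2.4507; wedge = 57.875 − 33 = 24.875.
The triangle = ½ × 2.4507 × 24.875 = $30.48 thousand.

$30.48 thousand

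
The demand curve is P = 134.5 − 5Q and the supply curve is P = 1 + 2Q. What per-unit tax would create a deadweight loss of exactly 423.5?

Competitive equilibrium: 134.5 − 5Q = 1 + 2Q → Q* = 19.0714, P* = 39.1429.
A tax t gives ΔQ = t/7 and wedge t, so DWL = t²/14.
t²/14 = 423.5 → t² = 5929 → t = 77.

77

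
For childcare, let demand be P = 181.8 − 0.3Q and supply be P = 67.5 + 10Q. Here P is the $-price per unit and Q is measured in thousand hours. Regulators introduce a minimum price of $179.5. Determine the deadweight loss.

Competitive equilibrium: 181.8 − 0.3Q = 67.5 + 10Q → Q* = 11.0971, P* = 178.4709.
At the floor P = 179.5, quantity demanded = (181.8 − 179.5)/0.3 = 7.6667.
Sellers' marginal cost at Q' = 7.6667: 67.5 + 10·7.6667 = 144.167.
ΔQ = 11.0971 − 7.6667 = 3.4304; wedge = 179.5 − 144.167 = 35.333.
Deadweight loss = ½ × 3.4304 × 35.333 = $60.60 thousand.

$60.60 thousand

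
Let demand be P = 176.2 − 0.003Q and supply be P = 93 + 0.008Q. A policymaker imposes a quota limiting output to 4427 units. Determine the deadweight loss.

54111.68

Competitive equilibrium: 176.2 − 0.003Q = 93 + 0.008Q → Q* = 7563.6364, P* = 153.5091.
At Q = 4427: demand price = 176.2 − 0.003·4427 = 162.919; supply price = 93 + 0.008·4427 = 128.416.
ΔQ = 7563.6364 − 4427 = 3136.6364; wedge = 162.919 − 128.416 = 34.503.
DWL = ½ × 3136.6364 × 34.503 = 54111.68.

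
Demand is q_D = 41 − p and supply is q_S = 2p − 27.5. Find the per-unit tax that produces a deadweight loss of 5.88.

In inverse form: demand p = 41 − q, supply p = 13.75 + 0.5q.
Competitive equilibrium: 41 − q = 13.75 + 0.5q → q* = 18.1667, p* = 22.8333.
A tax t gives Δq = t/1.5 and wedge t, so DWL = t²/3.
t²/3 = 5.88 → t² = 17.64 → t = 4.2.

4.2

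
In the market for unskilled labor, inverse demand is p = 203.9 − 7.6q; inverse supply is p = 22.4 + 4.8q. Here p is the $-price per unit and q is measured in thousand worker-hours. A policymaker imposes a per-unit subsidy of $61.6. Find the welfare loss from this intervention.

Competitive equilibrium: 203.9 − 7.6q = 22.4 + 4.8q → q* = 14.6371, p* = 92.6581.
The subsidy lowers effective supply by 61.6: p = 4.8q − 39.2.
New quantity: 203.9 − 7.6q = 4.8q − 39.2 → q' = 19.6048.
Overproduction Δq = 19.6048 − 14.6371 = 4.9677; wedge = subsidy = 61.6.
Deadweight loss = ½ × 4.9677 × 61.6 = $153.01 thousand.

$153.01 thousand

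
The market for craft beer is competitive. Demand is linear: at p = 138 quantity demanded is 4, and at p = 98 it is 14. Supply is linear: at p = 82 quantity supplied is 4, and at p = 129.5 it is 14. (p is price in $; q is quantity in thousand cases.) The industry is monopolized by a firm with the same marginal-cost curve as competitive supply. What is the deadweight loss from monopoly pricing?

Demand slope = (98 − 138)/(14 − 4) = −4, so p = 154 − 4q.
Supply slope = (129.5 − 82)/(14 − 4) = 4.75, so p = 63 + 4.75q.
Competitive equilibrium: 154 − 4q = 63 + 4.75q → q* = 10.4, p* = 112.4.
Marginal revenue: MR = 154 − 8q. Set MR = MC: 154 − 8q = 63 + 4.75q → q_m = 7.1373.
Price p_m = 154 − 4·7.1373 = 125.4508; MC(q_m) = 63 + 4.75·7.1373 = 96.9022.
Competitive q* = 10.4, so Δq = 3.2627; wedge = 125.4508 − 96.9022 = 28.5486.
The triangle = ½ × 3.2627 × 28.5486 = $46.57 thousand.

$46.57 thousand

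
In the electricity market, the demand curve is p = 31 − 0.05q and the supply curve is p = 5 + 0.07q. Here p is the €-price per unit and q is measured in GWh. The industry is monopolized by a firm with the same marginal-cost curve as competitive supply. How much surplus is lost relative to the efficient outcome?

€243.66

Competitive equilibrium: 31 − 0.05q = 5 + 0.07q → q* = 216.66667, p* = 20.16667.
Marginal revenue: MR = 31 − 0.1q. Set MR = MC: 31 − 0.1q = 5 + 0.07q → q_m = 152.94118.
Price p_m = 31 − 0.05·152.94118 = 23.35294; MC(q_m) = 5 + 0.07·152.94118 = 15.70588.
Competitive q* = 216.66667, so Δq = 63.72549; wedge = 23.35294 − 15.70588 = 7.64706.
Welfare loss = ½ × 63.72549 × 7.64706 = €243.66.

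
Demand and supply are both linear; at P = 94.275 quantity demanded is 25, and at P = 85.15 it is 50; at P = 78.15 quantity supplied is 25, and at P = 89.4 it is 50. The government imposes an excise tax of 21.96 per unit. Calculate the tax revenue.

Demand slope = (85.15 − 94.275)/(50 − 25) = −0.365, so P = 103.4 − 0.365Q.
Supply slope = (89.4 − 78.15)/(50 − 25) = 0.45, so P = 66.9 + 0.45Q.
Competitive equilibrium: 103.4 − 0.365Q = 66.9 + 0.45Q → Q* = 44.7853, P* = 87.0534.
With the tax, the buyer price exceeds the seller price by 21.96: (103.4 − 0.365Q) − (66.9 + 0.45Q) = 21.96 → Q' = 17.8405.
Tax revenue = 21.96 × 17.8405 = 391.78.

391.78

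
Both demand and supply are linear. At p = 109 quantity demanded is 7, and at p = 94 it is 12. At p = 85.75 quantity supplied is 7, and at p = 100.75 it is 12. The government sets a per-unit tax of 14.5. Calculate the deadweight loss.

17.52

Demand slope = (94 − 109)/(12 − 7) = −3, so p = 130 − 3q.
Supply slope = (100.75 − 85.75)/(12 − 7) = 3, so p = 64.75 + 3q.
Competitive equilibrium: 130 − 3q = 64.75 + 3q → q* = 10.875, p* = 97.375.
With the tax, the buyer price exceeds the seller price by 14.5: (130 − 3q) − (64.75 + 3q) = 14.5 → q' = 8.4583.
Δq = 10.875 − 8.4583 = 2.4167; the wedge equals the tax, 14.5.
Welfare loss = ½ × 2.4167 × 14.5 = 17.52.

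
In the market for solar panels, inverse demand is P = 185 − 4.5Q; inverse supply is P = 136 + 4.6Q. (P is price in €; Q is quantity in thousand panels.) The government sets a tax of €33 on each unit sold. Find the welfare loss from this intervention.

€59.84 thousand

Competitive equilibrium: 185 − 4.5Q = 136 + 4.6Q → Q* = 5.3846, P* = 160.7692.
With the tax, the buyer price exceeds the seller price by 33: (185 − 4.5Q) − (136 + 4.6Q) = 33 → Q' = 1.7582.
ΔQ = 5.3846 − 1.7582 = 3.6264; the wedge equals the tax, 33.
The triangle = ½ × 3.6264 × 33 = €59.84 thousand.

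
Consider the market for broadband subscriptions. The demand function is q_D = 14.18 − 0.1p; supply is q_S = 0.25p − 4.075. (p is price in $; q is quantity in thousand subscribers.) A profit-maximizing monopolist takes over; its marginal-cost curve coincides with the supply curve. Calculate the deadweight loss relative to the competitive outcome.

$97.66 thousand

In inverse form: demand p = 141.8 − 10q, supply p = 16.3 + 4q.
Competitive equilibrium: 141.8 − 10q = 16.3 + 4q → q* = 8.9643, p* = 52.1571.
Marginal revenue: MR = 141.8 − 20q. Set MR = MC: 141.8 − 20q = 16.3 + 4q → q_m = 5.2292.
Price p_m = 141.8 − 10·5.2292 = 89.508; MC(q_m) = 16.3 + 4·5.2292 = 37.2168.
Competitive q* = 8.9643, so Δq = 3.7351; wedge = 89.508 − 37.2168 = 52.2912.
The triangle = ½ × 3.7351 × 52.2912 = $97.66 thousand.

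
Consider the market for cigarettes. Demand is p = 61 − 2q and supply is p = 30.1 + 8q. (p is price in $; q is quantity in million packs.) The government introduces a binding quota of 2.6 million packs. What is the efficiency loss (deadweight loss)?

$1.20 million

Competitive equilibrium: 61 − 2q = 30.1 + 8q → q* = 3.09, p* = 54.82.
At q = 2.6: demand price = 61 − 2·2.6 = 55.8; supply price = 30.1 + 8·2.6 = 50.9.
Δq = 3.09 − 2.6 = 0.49; wedge = 55.8 − 50.9 = 4.9.
The triangle = ½ × 0.49 × 4.9 = $1.20 million.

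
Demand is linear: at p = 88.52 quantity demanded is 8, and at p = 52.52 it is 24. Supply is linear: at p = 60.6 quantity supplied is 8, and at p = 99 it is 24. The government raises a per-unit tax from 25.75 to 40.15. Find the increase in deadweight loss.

Demand slope = (52.52 − 88.52)/(24 − 8) = −2.25, so p = 106.52 − 2.25q.
Supply slope = (99 − 60.6)/(24 − 8) = 2.4, so p = 41.4 + 2.4q.
Competitive equilibrium: 106.52 − 2.25q = 41.4 + 2.4q → q* = 14.0043, p* = 75.0103.
For a per-unit tax t: Δq = t/4.65, so DWL = ½·t·(t/4.65) = t²/9.3.
At t = 25.75: DWL = 71.297. At t = 40.15: DWL = 173.336.
Increase = 173.336 − 71.297 = 102.04.

102.04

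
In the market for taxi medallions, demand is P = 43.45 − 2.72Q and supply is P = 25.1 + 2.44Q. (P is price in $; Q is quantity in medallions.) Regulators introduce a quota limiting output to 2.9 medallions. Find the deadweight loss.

Competitive equilibrium: 43.45 − 2.72Q = 25.1 + 2.44Q → Q* = 3.5562, P* = 33.7771.
At Q = 2.9: demand price = 43.45 − 2.72·2.9 = 35.562; supply price = 25.1 + 2.44·2.9 = 32.176.
ΔQ = 3.5562 − 2.9 = 0.6562; wedge = 35.562 − 32.176 = 3.386.
DWL = ½ × 0.6562 × 3.386 = $1.11.

$1.11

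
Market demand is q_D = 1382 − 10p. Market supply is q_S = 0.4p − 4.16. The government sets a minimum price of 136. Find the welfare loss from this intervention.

In inverse form: demand p = 138.2 − 0.1q, supply p = 10.4 + 2.5q.
Competitive equilibrium: 138.2 − 0.1q = 10.4 + 2.5q → q* = 49.1538, p* = 133.2846.
At the floor p = 136, quantity demanded = (138.2 − 136)/0.1 = 22.
Sellers' marginal cost at q' = 22: 10.4 + 2.5·22 = 65.4.
Δq = 49.1538 − 22 = 27.1538; wedge = 136 − 65.4 = 70.6.
Welfare loss = ½ × 27.1538 × 70.6 = 958.53.

958.53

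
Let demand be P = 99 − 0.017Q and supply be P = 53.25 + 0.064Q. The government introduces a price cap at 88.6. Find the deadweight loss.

Competitive equilibrium: 99 − 0.017Q = 53.25 + 0.064Q → Q* = 564.8148, P* = 89.3981.
At the ceiling P = 88.6, quantity supplied = (88.6 − 53.25)/0.064 = 552.3438.
Willingness to pay at Q' = 552.3438: 99 − 0.017·552.3438 = 89.6102.
ΔQ = 564.8148 − 552.3438 = 12.471; wedge = 89.6102 − 88.6 = 1.0102.
The triangle = ½ × 12.471 × 1.0102 = 6.30.

6.30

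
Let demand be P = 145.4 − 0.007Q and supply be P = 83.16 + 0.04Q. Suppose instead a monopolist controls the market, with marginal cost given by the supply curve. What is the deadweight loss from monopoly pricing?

Competitive equilibrium: 145.4 − 0.007Q = 83.16 + 0.04Q → Q* = 1324.2553, P* = 136.1302.
Marginal revenue: MR = 145.4 − 0.014Q. Set MR = MC: 145.4 − 0.014Q = 83.16 + 0.04Q → Q_m = 1152.5926.
Price P_m = 145.4 − 0.007·1152.5926 = 137.3319; MC(Q_m) = 83.16 + 0.04·1152.5926 = 129.2637.
Competitive Q* = 1324.2553, so ΔQ = 171.6627; wedge = 137.3319 − 129.2637 = 8.0682.
Deadweight loss = ½ × 171.6627 × 8.0682 = 692.50.

692.50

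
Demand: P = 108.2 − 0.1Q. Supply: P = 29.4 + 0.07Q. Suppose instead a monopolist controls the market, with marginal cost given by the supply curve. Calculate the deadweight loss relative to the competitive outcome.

2505.22

Competitive equilibrium: 108.2 − 0.1Q = 29.4 + 0.07Q → Q* = 463.5294, P* = 61.8471.
Marginal revenue: MR = 108.2 − 0.2Q. Set MR = MC: 108.2 − 0.2Q = 29.4 + 0.07Q → Q_m = 291.8519.
Price P_m = 108.2 − 0.1·291.8519 = 79.0148; MC(Q_m) = 29.4 + 0.07·291.8519 = 49.8296.
Competitive Q* = 463.5294, so ΔQ = 171.6775; wedge = 79.0148 − 49.8296 = 29.1852.
Deadweight loss = ½ × 171.6775 × 29.1852 = 2505.22.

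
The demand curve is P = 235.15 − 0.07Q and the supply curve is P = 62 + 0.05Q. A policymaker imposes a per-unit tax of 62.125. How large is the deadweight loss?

16081.32

Competitive equilibrium: 235.15 − 0.07Q = 62 + 0.05Q → Q* = 1442.9167, P* = 134.1458.
With the tax, the buyer price exceeds the seller price by 62.125: (235.15 − 0.07Q) − (62 + 0.05Q) = 62.125 → Q' = 925.2083.
ΔQ = 1442.9167 − 925.2083 = 517.7084; the wedge equals the tax, 62.125.
DWL = ½ × 517.7084 × 62.125 = 16081.32.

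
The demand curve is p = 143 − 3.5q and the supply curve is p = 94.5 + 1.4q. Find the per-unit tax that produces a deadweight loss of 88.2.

Competitive equilibrium: 143 − 3.5q = 94.5 + 1.4q → q* = 9.898, p* = 108.3571.
A tax t gives Δq = t/4.9 and wedge t, so DWL = t²/9.8.
t²/9.8 = 88.2 → t² = 864.36 → t = 29.4.

29.4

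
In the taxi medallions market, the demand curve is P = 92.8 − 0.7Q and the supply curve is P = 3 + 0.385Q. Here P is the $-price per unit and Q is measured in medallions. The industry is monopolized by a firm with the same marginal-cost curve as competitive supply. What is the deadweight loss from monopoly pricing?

Competitive equilibrium: 92.8 − 0.7Q = 3 + 0.385Q → Q* = 82.765, P* = 34.8645.
Marginal revenue: MR = 92.8 − 1.4Q. Set MR = MC: 92.8 − 1.4Q = 3 + 0.385Q → Q_m = 50.3081.
Price P_m = 92.8 − 0.7·50.3081 = 57.5843; MC(Q_m) = 3 + 0.385·50.3081 = 22.3686.
Competitive Q* = 82.765, so ΔQ = 32.4569; wedge = 57.5843 − 22.3686 = 35.2157.
Welfare loss = ½ × 32.4569 × 35.2157 = $571.50.

$571.50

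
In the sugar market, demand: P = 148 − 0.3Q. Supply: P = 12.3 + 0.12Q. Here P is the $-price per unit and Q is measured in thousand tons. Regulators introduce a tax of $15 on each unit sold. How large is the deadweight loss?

Competitive equilibrium: 148 − 0.3Q = 12.3 + 0.12Q → Q* = 323.0952, P* = 51.0714.
With the tax, the buyer price exceeds the seller price by 15: (148 − 0.3Q) − (12.3 + 0.12Q) = 15 → Q' = 287.381.
ΔQ = 323.0952 − 287.381 = 35.7142; the wedge equals the tax, 15.
The triangle = ½ × 35.7142 × 15 = $267.86 thousand.

$267.86 thousand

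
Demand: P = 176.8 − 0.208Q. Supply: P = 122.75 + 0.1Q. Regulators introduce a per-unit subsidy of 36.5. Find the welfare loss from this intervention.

2162.74

Competitive equilibrium: 176.8 − 0.208Q = 122.75 + 0.1Q → Q* = 175.487, P* = 140.2987.
The subsidy lowers effective supply by 36.5: P = 86.25 + 0.1Q.
New quantity: 176.8 − 0.208Q = 86.25 + 0.1Q → Q' = 293.9935.
Overproduction ΔQ = 293.9935 − 175.487 = 118.5065; wedge = subsidy = 36.5.
Welfare loss = ½ × 118.5065 × 36.5 = 2162.74.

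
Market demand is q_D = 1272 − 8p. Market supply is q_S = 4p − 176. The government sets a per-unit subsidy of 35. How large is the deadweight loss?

1633.33

In inverse form: demand p = 159 − 0.125q, supply p = 44 + 0.25q.
Competitive equilibrium: 159 − 0.125q = 44 + 0.25q → q* = 306.6667, p* = 120.6667.
The subsidy lowers effective supply by 35: p = 9 + 0.25q.
New quantity: 159 − 0.125q = 9 + 0.25q → q' = 400.
Overproduction Δq = 400 − 306.6667 = 93.3333; wedge = subsidy = 35.
The triangle = ½ × 93.3333 × 35 = 1633.33.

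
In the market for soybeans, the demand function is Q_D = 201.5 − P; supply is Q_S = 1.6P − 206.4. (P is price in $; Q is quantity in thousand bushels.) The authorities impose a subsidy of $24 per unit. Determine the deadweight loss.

In inverse form: demand P = 201.5 − Q, supply P = 129 + 0.625Q.
Competitive equilibrium: 201.5 − Q = 129 + 0.625Q → Q* = 44.6154, P* = 156.8846.
The subsidy lowers effective supply by 24: P = 105 + 0.625Q.
New quantity: 201.5 − Q = 105 + 0.625Q → Q' = 59.3846.
Overproduction ΔQ = 59.3846 − 44.6154 = 14.7692; wedge = subsidy = 24.
Deadweight loss = ½ × 14.7692 × 24 = $177.23 thousand.

$177.23 thousand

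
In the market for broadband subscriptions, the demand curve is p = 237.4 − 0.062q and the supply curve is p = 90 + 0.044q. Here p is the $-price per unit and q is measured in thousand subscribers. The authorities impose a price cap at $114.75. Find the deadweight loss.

$36341.75 thousand

Competitive equilibrium: 237.4 − 0.062q = 90 + 0.044q → q* = 1390.566, p* = 151.1849.
At the ceiling p = 114.75, quantity supplied = (114.75 − 90)/0.044 = 562.5.
Willingness to pay at q' = 562.5: 237.4 − 0.062·562.5 = 202.525.
Δq = 1390.566 − 562.5 = 828.066; wedge = 202.525 − 114.75 = 87.775.
Welfare loss = ½ × 828.066 × 87.775 = $36341.75 thousand.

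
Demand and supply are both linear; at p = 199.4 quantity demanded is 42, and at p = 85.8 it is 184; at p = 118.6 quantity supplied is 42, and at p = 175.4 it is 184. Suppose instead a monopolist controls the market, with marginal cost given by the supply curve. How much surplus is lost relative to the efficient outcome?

Demand slope = (85.8 − 199.4)/(184 − 42) = −0.8, so p = 233 − 0.8q.
Supply slope = (175.4 − 118.6)/(184 − 42) = 0.4, so p = 101.8 + 0.4q.
Competitive equilibrium: 233 − 0.8q = 101.8 + 0.4q → q* = 109.3333, p* = 145.5333.
Marginal revenue: MR = 233 − 1.6q. Set MR = MC: 233 − 1.6q = 101.8 + 0.4q → q_m = 65.6.
Price p_m = 233 − 0.8·65.6 = 180.52; MC(q_m) = 101.8 + 0.4·65.6 = 128.04.
Competitive q* = 109.3333, so Δq = 43.7333; wedge = 180.52 − 128.04 = 52.48.
The triangle = ½ × 43.7333 × 52.48 = 1147.56.

1147.56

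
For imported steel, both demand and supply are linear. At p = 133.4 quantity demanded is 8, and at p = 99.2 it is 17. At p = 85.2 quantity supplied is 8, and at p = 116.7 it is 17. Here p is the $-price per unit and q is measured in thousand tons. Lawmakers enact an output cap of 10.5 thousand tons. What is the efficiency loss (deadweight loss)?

Demand slope = (99.2 − 133.4)/(17 − 8) = −3.8, so p = 163.8 − 3.8q.
Supply slope = (116.7 − 85.2)/(17 − 8) = 3.5, so p = 57.2 + 3.5q.
Competitive equilibrium: 163.8 − 3.8q = 57.2 + 3.5q → q* = 14.6027, p* = 108.3096.
At q = 10.5: demand price = 163.8 − 3.8·10.5 = 123.9; supply price = 57.2 + 3.5·10.5 = 93.95.
Δq = 14.6027 − 10.5 = 4.1027; wedge = 123.9 − 93.95 = 29.95.
DWL = ½ × 4.1027 × 29.95 = $61.44 thousand.

$61.44 thousand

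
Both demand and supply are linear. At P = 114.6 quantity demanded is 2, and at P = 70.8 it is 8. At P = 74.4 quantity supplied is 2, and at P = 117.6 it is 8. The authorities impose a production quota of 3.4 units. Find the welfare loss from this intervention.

13.66

Demand slope = (70.8 − 114.6)/(8 − 2) = −7.3, so P = 129.2 − 7.3Q.
Supply slope = (117.6 − 74.4)/(8 − 2) = 7.2, so P = 60 + 7.2Q.
Competitive equilibrium: 129.2 − 7.3Q = 60 + 7.2Q → Q* = 4.7724, P* = 94.3614.
At Q = 3.4: demand price = 129.2 − 7.3·3.4 = 104.38; supply price = 60 + 7.2·3.4 = 84.48.
ΔQ = 4.7724 − 3.4 = 1.3724; wedge = 104.38 − 84.48 = 19.9.
DWL = ½ × 1.3724 × 19.9 = 13.66.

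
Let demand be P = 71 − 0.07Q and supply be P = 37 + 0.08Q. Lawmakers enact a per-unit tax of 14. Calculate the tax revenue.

1866.67

Competitive equilibrium: 71 − 0.07Q = 37 + 0.08Q → Q* = 226.6667, P* = 55.1333.
With the tax, the buyer price exceeds the seller price by 14: (71 − 0.07Q) − (37 + 0.08Q) = 14 → Q' = 133.3333.
Tax revenue = 14 × 133.3333 = 1866.67.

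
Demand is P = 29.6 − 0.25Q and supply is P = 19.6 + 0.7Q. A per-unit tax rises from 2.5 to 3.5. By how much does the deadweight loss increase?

3.16

Competitive equilibrium: 29.6 − 0.25Q = 19.6 + 0.7Q → Q* = 10.5263, P* = 26.9684.
For a per-unit tax t: ΔQ = t/0.95, so DWL = ½·t·(t/0.95) = t²/1.9.
At t = 2.5: DWL = 3.289. At t = 3.5: DWL = 6.447.
Increase = 6.447 − 3.289 = 3.16.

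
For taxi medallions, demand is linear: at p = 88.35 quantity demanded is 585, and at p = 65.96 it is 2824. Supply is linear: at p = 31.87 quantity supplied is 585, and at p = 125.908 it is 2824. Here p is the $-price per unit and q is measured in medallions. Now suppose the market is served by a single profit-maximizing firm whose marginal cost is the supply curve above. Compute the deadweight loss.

$1888.96

Demand slope = (65.96 − 88.35)/(2824 − 585) = −0.01, so p = 94.2 − 0.01q.
Supply slope = (125.908 − 31.87)/(2824 − 585) = 0.042, so p = 7.3 + 0.042q.
Competitive equilibrium: 94.2 − 0.01q = 7.3 + 0.042q → q* = 1671.15385, p* = 77.48846.
Marginal revenue: MR = 94.2 − 0.02q. Set MR = MC: 94.2 − 0.02q = 7.3 + 0.042q → q_m = 1401.6129.
Price p_m = 94.2 − 0.01·1401.6129 = 80.18387; MC(q_m) = 7.3 + 0.042·1401.6129 = 66.16774.
Competitive q* = 1671.15385, so Δq = 269.54095; wedge = 80.18387 − 66.16774 = 14.01613.
DWL = ½ × 269.54095 × 14.01613 = $1888.96.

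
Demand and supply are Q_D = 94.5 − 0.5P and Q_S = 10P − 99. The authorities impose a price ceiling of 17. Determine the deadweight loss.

In inverse form: demand P = 189 − 2Q, supply P = 9.9 + 0.1Q.
Competitive equilibrium: 189 − 2Q = 9.9 + 0.1Q → Q* = 85.2857, P* = 18.4286.
At the ceiling P = 17, quantity supplied = (17 − 9.9)/0.1 = 71.
Willingness to pay at Q' = 71: 189 − 2·71 = 47.
ΔQ = 85.2857 − 71 = 14.2857; wedge = 47 − 17 = 30.
Deadweight loss = ½ × 14.2857 × 30 = 214.29.

214.29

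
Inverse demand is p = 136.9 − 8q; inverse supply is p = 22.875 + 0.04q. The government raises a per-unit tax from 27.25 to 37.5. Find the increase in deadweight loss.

Competitive equilibrium: 136.9 − 8q = 22.875 + 0.04q → q* = 14.1822, p* = 23.4423.
For a per-unit tax t: Δq = t/8.04, so DWL = ½·t·(t/8.04) = t²/16.08.
At t = 27.25: DWL = 46.179. At t = 37.5: DWL = 87.453.
Increase = 87.453 − 46.179 = 41.27.

41.27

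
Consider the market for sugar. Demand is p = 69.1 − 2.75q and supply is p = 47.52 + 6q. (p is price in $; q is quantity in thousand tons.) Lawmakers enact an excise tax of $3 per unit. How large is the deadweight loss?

$0.51 thousand

Competitive equilibrium: 69.1 − 2.75q = 47.52 + 6q → q* = 2.4663, p* = 62.3177.
With the tax, the buyer price exceeds the seller price by 3: (69.1 − 2.75q) − (47.52 + 6q) = 3 → q' = 2.1234.
Δq = 2.4663 − 2.1234 = 0.3429; the wedge equals the tax, 3.
DWL = ½ × 0.3429 × 3 = $0.51 thousand.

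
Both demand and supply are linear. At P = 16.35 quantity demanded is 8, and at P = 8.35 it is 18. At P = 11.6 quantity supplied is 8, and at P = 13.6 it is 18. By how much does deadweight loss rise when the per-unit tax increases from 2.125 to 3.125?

Demand slope = (8.35 − 16.35)/(18 − 8) = −0.8, so P = 22.75 − 0.8Q.
Supply slope = (13.6 − 11.6)/(18 − 8) = 0.2, so P = 10 + 0.2Q.
Competitive equilibrium: 22.75 − 0.8Q = 10 + 0.2Q → Q* = 12.75, P* = 12.55.
For a per-unit tax t: ΔQ = t/1, so DWL = ½·t·(t/1) = t²/2.
At t = 2.125: DWL = 2.258. At t = 3.125: DWL = 4.883.
Increase = 4.883 − 2.258 = 2.625.

2.625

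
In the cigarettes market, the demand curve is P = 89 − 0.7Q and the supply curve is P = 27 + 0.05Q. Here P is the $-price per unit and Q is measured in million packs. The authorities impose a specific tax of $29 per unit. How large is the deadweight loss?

Competitive equilibrium: 89 − 0.7Q = 27 + 0.05Q → Q* = 82.6667, P* = 31.1333.
With the tax, the buyer price exceeds the seller price by 29: (89 − 0.7Q) − (27 + 0.05Q) = 29 → Q' = 44.
ΔQ = 82.6667 − 44 = 38.6667; the wedge equals the tax, 29.
Welfare loss = ½ × 38.6667 × 29 = $560.67 million.

$560.67 million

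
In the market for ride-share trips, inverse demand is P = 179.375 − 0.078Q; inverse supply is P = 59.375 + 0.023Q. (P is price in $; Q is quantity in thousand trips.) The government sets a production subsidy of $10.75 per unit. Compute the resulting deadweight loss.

$572.09 thousand

Competitive equilibrium: 179.375 − 0.078Q = 59.375 + 0.023Q → Q* = 1188.1188, P* = 86.7017.
The subsidy lowers effective supply by 10.75: P = 48.625 + 0.023Q.
New quantity: 179.375 − 0.078Q = 48.625 + 0.023Q → Q' = 1294.5545.
Overproduction ΔQ = 1294.5545 − 1188.1188 = 106.4357; wedge = subsidy = 10.75.
Welfare loss = ½ × 106.4357 × 10.75 = $572.09 thousand.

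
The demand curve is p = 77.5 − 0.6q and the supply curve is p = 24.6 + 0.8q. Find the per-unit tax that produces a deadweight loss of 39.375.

Competitive equilibrium: 77.5 − 0.6q = 24.6 + 0.8q → q* = 37.7857, p* = 54.8286.
A tax t gives Δq = t/1.4 and wedge t, so DWL = t²/2.8.
t²/2.8 = 39.375 → t² = 110.25 → t = 10.5.

10.5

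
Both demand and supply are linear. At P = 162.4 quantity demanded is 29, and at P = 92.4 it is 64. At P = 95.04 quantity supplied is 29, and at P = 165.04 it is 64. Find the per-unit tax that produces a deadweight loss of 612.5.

70

Demand slope = (92.4 − 162.4)/(64 − 29) = −2, so P = 220.4 − 2Q.
Supply slope = (165.04 − 95.04)/(64 − 29) = 2, so P = 37.04 + 2Q.
Competitive equilibrium: 220.4 − 2Q = 37.04 + 2Q → Q* = 45.84, P* = 128.72.
A tax t gives ΔQ = t/4 and wedge t, so DWL = t²/8.
t²/8 = 612.5 → t² = 4900 → t = 70.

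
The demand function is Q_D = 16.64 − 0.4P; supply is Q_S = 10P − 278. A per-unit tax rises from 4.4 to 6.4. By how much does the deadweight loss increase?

In inverse form: demand P = 41.6 − 2.5Q, supply P = 27.8 + 0.1Q.
Competitive equilibrium: 41.6 − 2.5Q = 27.8 + 0.1Q → Q* = 5.3077, P* = 28.3308.
For a per-unit tax t: ΔQ = t/2.6, so DWL = ½·t·(t/2.6) = t²/5.2.
At t = 4.4: DWL = 3.723. At t = 6.4: DWL = 7.877.
Increase = 7.877 − 3.723 = 4.15.

4.15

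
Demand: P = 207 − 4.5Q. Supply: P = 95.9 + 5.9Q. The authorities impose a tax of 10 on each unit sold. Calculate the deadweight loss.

4.81

Competitive equilibrium: 207 − 4.5Q = 95.9 + 5.9Q → Q* = 10.6827, P* = 158.9279.
With the tax, the buyer price exceeds the seller price by 10: (207 − 4.5Q) − (95.9 + 5.9Q) = 10 → Q' = 9.7212.
ΔQ = 10.6827 − 9.7212 = 0.9615; the wedge equals the tax, 10.
DWL = ½ × 0.9615 × 10 = 4.81.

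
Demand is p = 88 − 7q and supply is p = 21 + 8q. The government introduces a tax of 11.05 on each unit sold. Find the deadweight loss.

4.07

Competitive equilibrium: 88 − 7q = 21 + 8q → q* = 4.4667, p* = 56.7333.
With the tax, the buyer price exceeds the seller price by 11.05: (88 − 7q) − (21 + 8q) = 11.05 → q' = 3.73.
Δq = 4.4667 − 3.73 = 0.7367; the wedge equals the tax, 11.05.
Deadweight loss = ½ × 0.7367 × 11.05 = 4.07.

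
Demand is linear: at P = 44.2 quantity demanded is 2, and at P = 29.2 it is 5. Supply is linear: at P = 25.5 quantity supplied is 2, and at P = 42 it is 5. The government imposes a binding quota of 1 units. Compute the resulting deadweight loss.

40.60

Demand slope = (29.2 − 44.2)/(5 − 2) = −5, so P = 54.2 − 5Q.
Supply slope = (42 − 25.5)/(5 − 2) = 5.5, so P = 14.5 + 5.5Q.
Competitive equilibrium: 54.2 − 5Q = 14.5 + 5.5Q → Q* = 3.781, P* = 35.2952.
At Q = 1: demand price = 54.2 − 5·1 = 49.2; supply price = 14.5 + 5.5·1 = 20.
ΔQ = 3.781 − 1 = 2.781; wedge = 49.2 − 20 = 29.2.
DWL = ½ × 2.781 × 29.2 = 40.60.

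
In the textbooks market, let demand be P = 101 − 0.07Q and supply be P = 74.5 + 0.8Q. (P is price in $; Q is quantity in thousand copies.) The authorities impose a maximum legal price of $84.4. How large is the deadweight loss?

$142.27 thousand

Competitive equilibrium: 101 − 0.07Q = 74.5 + 0.8Q → Q* = 30.4598, P* = 98.8678.
At the ceiling P = 84.4, quantity supplied = (84.4 − 74.5)/0.8 = 12.375.
Willingness to pay at Q' = 12.375: 101 − 0.07·12.375 = 100.1338.
ΔQ = 30.4598 − 12.375 = 18.0848; wedge = 100.1338 − 84.4 = 15.7338.
The triangle = ½ × 18.0848 × 15.7338 = $142.27 thousand.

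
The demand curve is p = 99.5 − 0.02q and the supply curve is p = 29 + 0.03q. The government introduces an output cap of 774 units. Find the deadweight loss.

Competitive equilibrium: 99.5 − 0.02q = 29 + 0.03q → q* = 1410, p* = 71.3.
At q = 774: demand price = 99.5 − 0.02·774 = 84.02; supply price = 29 + 0.03·774 = 52.22.
Δq = 1410 − 774 = 636; wedge = 84.02 − 52.22 = 31.8.
Welfare loss = ½ × 636 × 31.8 = 10112.40.

10112.40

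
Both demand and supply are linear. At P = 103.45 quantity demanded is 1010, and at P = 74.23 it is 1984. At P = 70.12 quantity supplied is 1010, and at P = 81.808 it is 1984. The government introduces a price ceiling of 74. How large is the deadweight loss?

Demand slope = (74.23 − 103.45)/(1984 − 1010) = −0.03, so P = 133.75 − 0.03Q.
Supply slope = (81.808 − 70.12)/(1984 − 1010) = 0.012, so P = 58 + 0.012Q.
Competitive equilibrium: 133.75 − 0.03Q = 58 + 0.012Q → Q* = 1803.5714, P* = 79.6429.
At the ceiling P = 74, quantity supplied = (74 − 58)/0.012 = 1333.3333.
Willingness to pay at Q' = 1333.3333: 133.75 − 0.03·1333.3333 = 93.75.
ΔQ = 1803.5714 − 1333.3333 = 470.2381; wedge = 93.75 − 74 = 19.75.
DWL = ½ × 470.2381 × 19.75 = 4643.60.

4643.60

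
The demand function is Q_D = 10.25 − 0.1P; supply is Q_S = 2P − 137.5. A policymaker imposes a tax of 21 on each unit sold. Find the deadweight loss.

21

In inverse form: demand P = 102.5 − 10Q, supply P = 68.75 + 0.5Q.
Competitive equilibrium: 102.5 − 10Q = 68.75 + 0.5Q → Q* = 3.2143, P* = 70.3571.
With the tax, the buyer price exceeds the seller price by 21: (102.5 − 10Q) − (68.75 + 0.5Q) = 21 → Q' = 1.2143.
ΔQ = 3.2143 − 1.2143 = 2; the wedge equals the tax, 21.
DWL = ½ × 2 × 21 = 21.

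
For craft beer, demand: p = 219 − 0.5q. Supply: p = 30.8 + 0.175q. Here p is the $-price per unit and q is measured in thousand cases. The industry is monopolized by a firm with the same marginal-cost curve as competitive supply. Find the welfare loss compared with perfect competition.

Competitive equilibrium: 219 − 0.5q = 30.8 + 0.175q → q* = 278.8148, p* = 79.5926.
Marginal revenue: MR = 219 − q. Set MR = MC: 219 − q = 30.8 + 0.175q → q_m = 160.1702.
Price p_m = 219 − 0.5·160.1702 = 138.9149; MC(q_m) = 30.8 + 0.175·160.1702 = 58.8298.
Competitive q* = 278.8148, so Δq = 118.6446; wedge = 138.9149 − 58.8298 = 80.0851.
DWL = ½ × 118.6446 × 80.0851 = $4750.83 thousand.

$4750.83 thousand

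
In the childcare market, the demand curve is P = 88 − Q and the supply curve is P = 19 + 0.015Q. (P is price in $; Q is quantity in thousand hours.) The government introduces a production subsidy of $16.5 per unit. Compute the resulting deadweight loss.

Competitive equilibrium: 88 − Q = 19 + 0.015Q → Q* = 67.9803, P* = 20.0197.
The subsidy lowers effective supply by 16.5: P = 2.5 + 0.015Q.
New quantity: 88 − Q = 2.5 + 0.015Q → Q' = 84.2365.
Overproduction ΔQ = 84.2365 − 67.9803 = 16.2562; wedge = subsidy = 16.5.
Welfare loss = ½ × 16.2562 × 16.5 = $134.11 thousand.

$134.11 thousand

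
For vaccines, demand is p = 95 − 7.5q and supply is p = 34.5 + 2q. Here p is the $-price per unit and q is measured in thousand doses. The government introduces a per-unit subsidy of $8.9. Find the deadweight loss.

$4.17 thousand

Competitive equilibrium: 95 − 7.5q = 34.5 + 2q → q* = 6.3684, p* = 47.2368.
The subsidy lowers effective supply by 8.9: p = 25.6 + 2q.
New quantity: 95 − 7.5q = 25.6 + 2q → q' = 7.3053.
Overproduction Δq = 7.3053 − 6.3684 = 0.9369; wedge = subsidy = 8.9.
Deadweight loss = ½ × 0.9369 × 8.9 = $4.17 thousand.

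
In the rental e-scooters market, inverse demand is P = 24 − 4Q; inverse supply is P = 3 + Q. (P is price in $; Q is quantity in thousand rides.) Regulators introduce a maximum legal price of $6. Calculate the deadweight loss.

$3.60 thousand

Competitive equilibrium: 24 − 4Q = 3 + Q → Q* = 4.2, P* = 7.2.
At the ceiling P = 6, quantity supplied = (6 − 3)/1 = 3.
Willingness to pay at Q' = 3: 24 − 4·3 = 12.
ΔQ = 4.2 − 3 = 1.2; wedge = 12 − 6 = 6.
The triangle = ½ × 1.2 × 6 = $3.60 thousand.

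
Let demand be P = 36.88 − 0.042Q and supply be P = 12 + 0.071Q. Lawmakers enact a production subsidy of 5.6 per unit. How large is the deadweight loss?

Competitive equilibrium: 36.88 − 0.042Q = 12 + 0.071Q → Q* = 220.177, P* = 27.6326.
The subsidy lowers effective supply by 5.6: P = 6.4 + 0.071Q.
New quantity: 36.88 − 0.042Q = 6.4 + 0.071Q → Q' = 269.7345.
Overproduction ΔQ = 269.7345 − 220.177 = 49.5575; wedge = subsidy = 5.6.
DWL = ½ × 49.5575 × 5.6 = 138.76.

138.76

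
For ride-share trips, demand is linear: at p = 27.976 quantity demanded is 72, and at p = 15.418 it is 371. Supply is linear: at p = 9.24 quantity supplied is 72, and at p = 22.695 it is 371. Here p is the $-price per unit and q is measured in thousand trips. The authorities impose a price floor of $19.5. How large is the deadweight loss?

$7.98 thousand

Demand slope = (15.418 − 27.976)/(371 − 72) = −0.042, so p = 31 − 0.042q.
Supply slope = (22.695 − 9.24)/(371 − 72) = 0.045, so p = 6 + 0.045q.
Competitive equilibrium: 31 − 0.042q = 6 + 0.045q → q* = 287.3563, p* = 18.931.
At the floor p = 19.5, quantity demanded = (31 − 19.5)/0.042 = 273.8095.
Sellers' marginal cost at q' = 273.8095: 6 + 0.045·273.8095 = 18.3214.
Δq = 287.3563 − 273.8095 = 13.5468; wedge = 19.5 − 18.3214 = 1.1786.
The triangle = ½ × 13.5468 × 1.1786 = $7.98 thousand.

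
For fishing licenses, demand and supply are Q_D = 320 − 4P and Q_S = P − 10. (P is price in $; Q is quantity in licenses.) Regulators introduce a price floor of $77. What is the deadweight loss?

In inverse form: demand P = 80 − 0.25Q, supply P = 10 + Q.
Competitive equilibrium: 80 − 0.25Q = 10 + Q → Q* = 56, P* = 66.
At the floor P = 77, quantity demanded = (80 − 77)/0.25 = 12.
Sellers' marginal cost at Q' = 12: 10 + 1·12 = 22.
ΔQ = 56 − 12 = 44; wedge = 77 − 22 = 55.
Welfare loss = ½ × 44 × 55 = $1210.

$1210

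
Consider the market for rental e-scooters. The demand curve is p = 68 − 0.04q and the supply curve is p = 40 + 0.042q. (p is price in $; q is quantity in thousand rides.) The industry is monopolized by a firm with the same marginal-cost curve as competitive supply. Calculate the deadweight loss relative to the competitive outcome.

$513.89 thousand

Competitive equilibrium: 68 − 0.04q = 40 + 0.042q → q* = 341.46341, p* = 54.34146.
Marginal revenue: MR = 68 − 0.08q. Set MR = MC: 68 − 0.08q = 40 + 0.042q → q_m = 229.5082.
Price p_m = 68 − 0.04·229.5082 = 58.81967; MC(q_m) = 40 + 0.042·229.5082 = 49.63934.
Competitive q* = 341.46341, so Δq = 111.95521; wedge = 58.81967 − 49.63934 = 9.18033.
Welfare loss = ½ × 111.95521 × 9.18033 = $513.89 thousand.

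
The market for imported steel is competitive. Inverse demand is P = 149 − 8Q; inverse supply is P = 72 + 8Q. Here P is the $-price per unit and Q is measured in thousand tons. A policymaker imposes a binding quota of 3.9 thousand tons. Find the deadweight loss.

Competitive equilibrium: 149 − 8Q = 72 + 8Q → Q* = 4.8125, P* = 110.5.
At Q = 3.9: demand price = 149 − 8·3.9 = 117.8; supply price = 72 + 8·3.9 = 103.2.
ΔQ = 4.8125 − 3.9 = 0.9125; wedge = 117.8 − 103.2 = 14.6.
Welfare loss = ½ × 0.9125 × 14.6 = $6.66 thousand.

$6.66 thousand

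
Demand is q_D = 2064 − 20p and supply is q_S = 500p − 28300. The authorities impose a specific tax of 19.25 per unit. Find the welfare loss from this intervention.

3563.10

In inverse form: demand p = 103.2 − 0.05q, supply p = 56.6 + 0.002q.
Competitive equilibrium: 103.2 − 0.05q = 56.6 + 0.002q → q* = 896.1538, p* = 58.3923.
With the tax, the buyer price exceeds the seller price by 19.25: (103.2 − 0.05q) − (56.6 + 0.002q) = 19.25 → q' = 525.9615.
Δq = 896.1538 − 525.9615 = 370.1923; the wedge equals the tax, 19.25.
Welfare loss = ½ × 370.1923 × 19.25 = 3563.10.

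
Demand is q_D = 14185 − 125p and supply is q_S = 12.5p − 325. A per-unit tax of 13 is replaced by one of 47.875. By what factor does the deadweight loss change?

In inverse form: demand p = 113.48 − 0.008q, supply p = 26 + 0.08q.
Competitive equilibrium: 113.48 − 0.008q = 26 + 0.08q → q* = 994.0909, p* = 105.5273.
For a per-unit tax t: Δq = t/0.088, so DWL = ½·t·(t/0.088) = t²/0.176.
At t = 13: DWL = 960.227. At t = 47.875: DWL = 13022.816.
Ratio = (47.875/13)² = 13.562.

13.562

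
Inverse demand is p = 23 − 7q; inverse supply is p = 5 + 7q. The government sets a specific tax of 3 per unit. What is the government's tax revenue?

Competitive equilibrium: 23 − 7q = 5 + 7q → q* = 1.2857, p* = 14.
With the tax, the buyer price exceeds the seller price by 3: (23 − 7q) − (5 + 7q) = 3 → q' = 1.0714.
Tax revenue = 3 × 1.0714 = 3.21.

3.21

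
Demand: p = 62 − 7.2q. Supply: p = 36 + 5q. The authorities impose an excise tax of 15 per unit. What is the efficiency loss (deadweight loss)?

9.22

Competitive equilibrium: 62 − 7.2q = 36 + 5q → q* = 2.1311, p* = 46.6557.
With the tax, the buyer price exceeds the seller price by 15: (62 − 7.2q) − (36 + 5q) = 15 → q' = 0.9016.
Δq = 2.1311 − 0.9016 = 1.2295; the wedge equals the tax, 15.
Welfare loss = ½ × 1.2295 × 15 = 9.22.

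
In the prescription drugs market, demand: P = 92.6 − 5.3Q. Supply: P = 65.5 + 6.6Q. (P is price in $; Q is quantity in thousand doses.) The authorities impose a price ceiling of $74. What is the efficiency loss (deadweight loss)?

$5.82 thousand

Competitive equilibrium: 92.6 − 5.3Q = 65.5 + 6.6Q → Q* = 2.2773, P* = 80.5303.
At the ceiling P = 74, quantity supplied = (74 − 65.5)/6.6 = 1.2879.
Willingness to pay at Q' = 1.2879: 92.6 − 5.3·1.2879 = 85.7741.
ΔQ = 2.2773 − 1.2879 = 0.9894; wedge = 85.7741 − 74 = 11.7741.
DWL = ½ × 0.9894 × 11.7741 = $5.82 thousand.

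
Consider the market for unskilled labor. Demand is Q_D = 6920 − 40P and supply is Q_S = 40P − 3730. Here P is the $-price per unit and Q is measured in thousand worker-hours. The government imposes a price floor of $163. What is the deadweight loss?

$35700.625 thousand

In inverse form: demand P = 173 − 0.025Q, supply P = 93.25 + 0.025Q.
Competitive equilibrium: 173 − 0.025Q = 93.25 + 0.025Q → Q* = 1595, P* = 133.125.
At the floor P = 163, quantity demanded = (173 − 163)/0.025 = 400.
Sellers' marginal cost at Q' = 400: 93.25 + 0.025·400 = 103.25.
ΔQ = 1595 − 400 = 1195; wedge = 163 − 103.25 = 59.75.
The triangle = ½ × 1195 × 59.75 = $35700.625 thousand.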